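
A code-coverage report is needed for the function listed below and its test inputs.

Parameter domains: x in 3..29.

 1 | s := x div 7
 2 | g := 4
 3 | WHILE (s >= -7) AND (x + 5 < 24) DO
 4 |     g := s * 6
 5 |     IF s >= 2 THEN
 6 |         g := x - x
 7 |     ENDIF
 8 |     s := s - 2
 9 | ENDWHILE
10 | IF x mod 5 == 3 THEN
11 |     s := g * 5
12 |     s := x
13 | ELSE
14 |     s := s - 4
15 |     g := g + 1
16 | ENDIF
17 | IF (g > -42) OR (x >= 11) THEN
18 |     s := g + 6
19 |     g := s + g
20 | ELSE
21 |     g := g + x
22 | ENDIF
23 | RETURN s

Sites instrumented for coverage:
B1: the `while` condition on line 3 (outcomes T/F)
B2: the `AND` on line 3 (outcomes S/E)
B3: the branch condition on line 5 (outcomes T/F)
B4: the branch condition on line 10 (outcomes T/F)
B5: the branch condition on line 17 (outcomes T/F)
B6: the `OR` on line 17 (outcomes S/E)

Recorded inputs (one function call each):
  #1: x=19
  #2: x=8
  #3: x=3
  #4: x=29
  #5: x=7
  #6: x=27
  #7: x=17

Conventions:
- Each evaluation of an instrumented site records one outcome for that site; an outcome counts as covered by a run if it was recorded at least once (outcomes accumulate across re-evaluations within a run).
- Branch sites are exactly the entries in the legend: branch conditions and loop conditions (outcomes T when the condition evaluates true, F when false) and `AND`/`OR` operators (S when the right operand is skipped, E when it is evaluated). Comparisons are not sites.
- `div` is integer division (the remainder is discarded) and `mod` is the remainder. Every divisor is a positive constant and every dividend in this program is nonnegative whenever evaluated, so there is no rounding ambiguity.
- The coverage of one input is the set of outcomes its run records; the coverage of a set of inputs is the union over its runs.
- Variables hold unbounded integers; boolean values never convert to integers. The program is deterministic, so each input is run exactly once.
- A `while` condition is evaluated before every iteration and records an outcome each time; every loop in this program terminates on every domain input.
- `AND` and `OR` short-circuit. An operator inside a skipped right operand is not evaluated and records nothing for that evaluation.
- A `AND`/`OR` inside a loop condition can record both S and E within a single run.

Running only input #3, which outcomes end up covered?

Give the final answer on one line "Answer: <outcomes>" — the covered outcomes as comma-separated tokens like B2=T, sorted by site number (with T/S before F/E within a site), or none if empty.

Running input #3 (x=3), event by event:
  B2->E, B1->T, B3->F, B2->E, B1->T, B3->F, B2->E, B1->T, B3->F, B2->E
  B1->T, B3->F, B2->S, B1->F, B4->T, B6->S, B5->T
as a set, this run covers: B1=T, B1=F, B2=S, B2=E, B3=F, B4=T, B5=T, B6=S

Answer: B1=T, B1=F, B2=S, B2=E, B3=F, B4=T, B5=T, B6=S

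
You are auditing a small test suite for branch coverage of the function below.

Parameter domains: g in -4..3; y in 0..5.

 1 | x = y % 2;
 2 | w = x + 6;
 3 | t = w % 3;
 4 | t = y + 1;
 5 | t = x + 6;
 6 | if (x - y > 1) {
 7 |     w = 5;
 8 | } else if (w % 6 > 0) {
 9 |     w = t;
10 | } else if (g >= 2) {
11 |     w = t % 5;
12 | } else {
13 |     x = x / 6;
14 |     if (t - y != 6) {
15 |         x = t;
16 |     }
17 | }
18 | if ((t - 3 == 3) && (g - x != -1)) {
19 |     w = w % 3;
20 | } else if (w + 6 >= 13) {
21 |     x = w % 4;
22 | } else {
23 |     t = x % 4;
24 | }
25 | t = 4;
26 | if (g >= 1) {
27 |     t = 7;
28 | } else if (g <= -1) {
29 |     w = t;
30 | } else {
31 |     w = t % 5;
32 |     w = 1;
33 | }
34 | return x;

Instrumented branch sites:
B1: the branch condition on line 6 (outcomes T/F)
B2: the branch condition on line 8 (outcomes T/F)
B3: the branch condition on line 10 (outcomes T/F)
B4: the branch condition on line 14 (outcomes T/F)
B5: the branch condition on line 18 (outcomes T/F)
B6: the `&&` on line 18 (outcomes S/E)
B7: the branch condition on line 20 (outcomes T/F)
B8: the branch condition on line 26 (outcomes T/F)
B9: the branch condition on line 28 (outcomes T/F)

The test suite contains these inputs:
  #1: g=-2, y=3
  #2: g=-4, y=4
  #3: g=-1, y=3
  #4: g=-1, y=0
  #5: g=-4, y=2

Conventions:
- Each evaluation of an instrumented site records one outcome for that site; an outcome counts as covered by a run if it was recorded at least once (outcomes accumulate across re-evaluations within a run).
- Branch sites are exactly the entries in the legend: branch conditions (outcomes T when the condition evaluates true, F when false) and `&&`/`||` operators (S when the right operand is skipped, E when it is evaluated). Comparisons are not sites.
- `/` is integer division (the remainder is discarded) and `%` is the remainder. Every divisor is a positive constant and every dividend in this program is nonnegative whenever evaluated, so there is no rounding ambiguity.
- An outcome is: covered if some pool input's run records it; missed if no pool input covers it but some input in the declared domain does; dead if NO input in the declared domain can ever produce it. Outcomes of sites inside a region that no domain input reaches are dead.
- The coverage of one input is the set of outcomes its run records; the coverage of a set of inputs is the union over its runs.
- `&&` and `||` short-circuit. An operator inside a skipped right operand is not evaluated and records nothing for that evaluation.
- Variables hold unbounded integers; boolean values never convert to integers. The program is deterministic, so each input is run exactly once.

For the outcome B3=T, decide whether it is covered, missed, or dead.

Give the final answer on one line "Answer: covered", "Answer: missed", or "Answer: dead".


no pool input records B3=T
but domain input (g=2, y=0) does record it -> reachable, so missed
Answer: missed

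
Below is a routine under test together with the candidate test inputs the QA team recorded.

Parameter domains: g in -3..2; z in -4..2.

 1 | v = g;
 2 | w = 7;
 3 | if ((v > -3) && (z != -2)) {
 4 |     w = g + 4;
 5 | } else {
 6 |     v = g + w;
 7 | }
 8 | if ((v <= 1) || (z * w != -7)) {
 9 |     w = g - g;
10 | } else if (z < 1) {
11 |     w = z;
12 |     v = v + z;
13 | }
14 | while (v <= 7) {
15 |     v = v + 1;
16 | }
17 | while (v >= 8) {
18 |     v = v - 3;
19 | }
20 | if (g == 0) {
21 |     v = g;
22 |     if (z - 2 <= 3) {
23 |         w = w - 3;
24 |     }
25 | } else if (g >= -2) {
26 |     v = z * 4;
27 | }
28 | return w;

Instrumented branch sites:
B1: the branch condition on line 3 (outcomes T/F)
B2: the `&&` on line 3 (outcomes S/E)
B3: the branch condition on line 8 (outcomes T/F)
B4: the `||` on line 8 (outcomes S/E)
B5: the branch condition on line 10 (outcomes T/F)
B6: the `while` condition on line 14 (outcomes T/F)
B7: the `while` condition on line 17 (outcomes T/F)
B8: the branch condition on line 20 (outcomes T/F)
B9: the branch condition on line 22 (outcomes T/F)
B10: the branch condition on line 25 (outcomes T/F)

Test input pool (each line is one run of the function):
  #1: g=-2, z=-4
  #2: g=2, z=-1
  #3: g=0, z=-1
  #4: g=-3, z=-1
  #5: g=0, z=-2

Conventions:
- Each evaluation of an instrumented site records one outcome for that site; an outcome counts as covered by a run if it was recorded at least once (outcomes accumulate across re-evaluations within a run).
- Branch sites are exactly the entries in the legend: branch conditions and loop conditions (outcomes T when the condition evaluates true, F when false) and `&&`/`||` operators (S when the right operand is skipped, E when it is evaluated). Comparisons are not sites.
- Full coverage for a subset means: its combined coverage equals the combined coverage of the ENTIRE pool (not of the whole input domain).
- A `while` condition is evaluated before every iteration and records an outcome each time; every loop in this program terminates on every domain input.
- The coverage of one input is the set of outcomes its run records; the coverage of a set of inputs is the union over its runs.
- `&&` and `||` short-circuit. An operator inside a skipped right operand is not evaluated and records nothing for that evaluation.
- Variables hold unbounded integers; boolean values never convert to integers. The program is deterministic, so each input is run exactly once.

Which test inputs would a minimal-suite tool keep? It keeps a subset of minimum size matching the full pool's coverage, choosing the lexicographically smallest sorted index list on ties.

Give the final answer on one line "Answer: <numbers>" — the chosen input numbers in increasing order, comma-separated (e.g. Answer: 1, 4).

test 1 (g=-2, z=-4) fires B2->E, B1->T, B4->S, B3->T, B6->T, B6->T, B6->T, B6->T, B6->T, B6->T, B6->T, B6->T, B6->T, B6->T, ...; hits B1=T, B2=E, B3=T, B4=S, B6=T, B6=F, B7=T, B7=F, B8=F, B10=T
test 2 (g=2, z=-1) fires B2->E, B1->T, B4->E, B3->T, B6->T, B6->T, B6->T, B6->T, B6->T, B6->T, B6->F, B7->T, B7->F, B8->F, ...; hits B1=T, B2=E, B3=T, B4=E, B6=T, B6=F, B7=T, B7=F, B8=F, B10=T
test 3 (g=0, z=-1) fires B2->E, B1->T, B4->S, B3->T, B6->T, B6->T, B6->T, B6->T, B6->T, B6->T, B6->T, B6->T, B6->F, B7->T, ...; hits B1=T, B2=E, B3=T, B4=S, B6=T, B6=F, B7=T, B7=F, B8=T, B9=T
test 4 (g=-3, z=-1) fires B2->S, B1->F, B4->E, B3->F, B5->T, B6->T, B6->T, B6->T, B6->T, B6->T, B6->F, B7->T, B7->F, B8->F, ...; hits B1=F, B2=S, B3=F, B4=E, B5=T, B6=T, B6=F, B7=T, B7=F, B8=F, B10=F
test 5 (g=0, z=-2) fires B2->E, B1->F, B4->E, B3->T, B6->T, B6->F, B7->T, B7->F, B8->T, B9->T; hits B1=F, B2=E, B3=T, B4=E, B6=T, B6=F, B7=T, B7=F, B8=T, B9=T
union over all inputs: B1=T, B1=F, B2=S, B2=E, B3=T, B3=F, B4=S, B4=E, B5=T, B6=T, B6=F, B7=T, B7=F, B8=T, B8=F, B9=T, B10=T, B10=F (18 outcomes)
every size-1 subset falls short of the 18 outcomes (best: 11/18)
every size-2 subset falls short of the 18 outcomes (best: 17/18)
inputs {1, 3, 4} (size 3) cover everything; no size-3 subset with a lexicographically smaller index list covers all 18

Answer: 1, 3, 4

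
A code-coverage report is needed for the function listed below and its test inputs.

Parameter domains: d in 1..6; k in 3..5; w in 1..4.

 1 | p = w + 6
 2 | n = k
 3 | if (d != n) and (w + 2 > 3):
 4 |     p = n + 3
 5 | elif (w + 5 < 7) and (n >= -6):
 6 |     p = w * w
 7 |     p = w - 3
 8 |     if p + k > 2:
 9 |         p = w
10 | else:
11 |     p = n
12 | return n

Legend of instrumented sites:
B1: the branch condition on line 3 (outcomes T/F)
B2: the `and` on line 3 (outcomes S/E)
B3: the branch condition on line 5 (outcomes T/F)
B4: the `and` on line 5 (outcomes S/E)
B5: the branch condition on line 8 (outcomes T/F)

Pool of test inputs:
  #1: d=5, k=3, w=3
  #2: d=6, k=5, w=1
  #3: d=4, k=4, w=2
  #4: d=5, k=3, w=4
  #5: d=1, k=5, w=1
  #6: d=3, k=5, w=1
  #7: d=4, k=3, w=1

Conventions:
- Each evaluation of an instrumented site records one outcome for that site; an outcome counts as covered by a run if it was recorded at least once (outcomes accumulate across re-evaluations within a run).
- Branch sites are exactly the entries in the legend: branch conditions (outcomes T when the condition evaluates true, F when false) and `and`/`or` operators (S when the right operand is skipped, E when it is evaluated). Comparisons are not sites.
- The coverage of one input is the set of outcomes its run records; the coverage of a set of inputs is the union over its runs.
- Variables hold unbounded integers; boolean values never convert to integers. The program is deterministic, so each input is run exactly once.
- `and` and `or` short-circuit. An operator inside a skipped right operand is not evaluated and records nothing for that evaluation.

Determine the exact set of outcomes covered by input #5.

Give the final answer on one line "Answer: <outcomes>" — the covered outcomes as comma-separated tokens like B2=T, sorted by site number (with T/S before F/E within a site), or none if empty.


Simulating input #5 (d=1, k=5, w=1) step by step:
  B2->E, B1->F, B4->E, B3->T, B5->T
deduplicating events, the covered set is: B1=F, B2=E, B3=T, B4=E, B5=T
Answer: B1=F, B2=E, B3=T, B4=E, B5=T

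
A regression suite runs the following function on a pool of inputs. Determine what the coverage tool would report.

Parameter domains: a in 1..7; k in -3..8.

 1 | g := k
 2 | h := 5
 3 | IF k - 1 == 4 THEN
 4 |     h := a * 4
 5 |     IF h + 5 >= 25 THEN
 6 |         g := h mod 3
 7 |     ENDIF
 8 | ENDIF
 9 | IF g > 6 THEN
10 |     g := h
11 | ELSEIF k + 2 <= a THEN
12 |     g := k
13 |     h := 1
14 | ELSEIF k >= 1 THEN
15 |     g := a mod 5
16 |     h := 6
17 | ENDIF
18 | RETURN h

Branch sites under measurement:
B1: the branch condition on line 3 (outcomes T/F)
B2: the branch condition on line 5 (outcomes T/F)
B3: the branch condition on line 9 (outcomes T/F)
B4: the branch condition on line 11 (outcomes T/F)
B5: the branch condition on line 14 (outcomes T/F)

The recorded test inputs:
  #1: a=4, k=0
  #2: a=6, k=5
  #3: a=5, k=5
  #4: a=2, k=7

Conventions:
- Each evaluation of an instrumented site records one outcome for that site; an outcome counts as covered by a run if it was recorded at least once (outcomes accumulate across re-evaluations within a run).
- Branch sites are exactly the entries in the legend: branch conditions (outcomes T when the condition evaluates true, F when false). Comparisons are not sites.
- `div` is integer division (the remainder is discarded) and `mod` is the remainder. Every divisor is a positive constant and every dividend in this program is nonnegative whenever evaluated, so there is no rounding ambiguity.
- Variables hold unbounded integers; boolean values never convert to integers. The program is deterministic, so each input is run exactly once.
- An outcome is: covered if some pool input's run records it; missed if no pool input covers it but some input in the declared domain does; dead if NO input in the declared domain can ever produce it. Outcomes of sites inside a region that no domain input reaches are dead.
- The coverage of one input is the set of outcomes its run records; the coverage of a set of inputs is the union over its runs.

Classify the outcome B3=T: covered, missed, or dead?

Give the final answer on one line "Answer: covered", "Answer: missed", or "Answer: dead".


B3=T is recorded by pool input(s) 4 -> covered
Answer: covered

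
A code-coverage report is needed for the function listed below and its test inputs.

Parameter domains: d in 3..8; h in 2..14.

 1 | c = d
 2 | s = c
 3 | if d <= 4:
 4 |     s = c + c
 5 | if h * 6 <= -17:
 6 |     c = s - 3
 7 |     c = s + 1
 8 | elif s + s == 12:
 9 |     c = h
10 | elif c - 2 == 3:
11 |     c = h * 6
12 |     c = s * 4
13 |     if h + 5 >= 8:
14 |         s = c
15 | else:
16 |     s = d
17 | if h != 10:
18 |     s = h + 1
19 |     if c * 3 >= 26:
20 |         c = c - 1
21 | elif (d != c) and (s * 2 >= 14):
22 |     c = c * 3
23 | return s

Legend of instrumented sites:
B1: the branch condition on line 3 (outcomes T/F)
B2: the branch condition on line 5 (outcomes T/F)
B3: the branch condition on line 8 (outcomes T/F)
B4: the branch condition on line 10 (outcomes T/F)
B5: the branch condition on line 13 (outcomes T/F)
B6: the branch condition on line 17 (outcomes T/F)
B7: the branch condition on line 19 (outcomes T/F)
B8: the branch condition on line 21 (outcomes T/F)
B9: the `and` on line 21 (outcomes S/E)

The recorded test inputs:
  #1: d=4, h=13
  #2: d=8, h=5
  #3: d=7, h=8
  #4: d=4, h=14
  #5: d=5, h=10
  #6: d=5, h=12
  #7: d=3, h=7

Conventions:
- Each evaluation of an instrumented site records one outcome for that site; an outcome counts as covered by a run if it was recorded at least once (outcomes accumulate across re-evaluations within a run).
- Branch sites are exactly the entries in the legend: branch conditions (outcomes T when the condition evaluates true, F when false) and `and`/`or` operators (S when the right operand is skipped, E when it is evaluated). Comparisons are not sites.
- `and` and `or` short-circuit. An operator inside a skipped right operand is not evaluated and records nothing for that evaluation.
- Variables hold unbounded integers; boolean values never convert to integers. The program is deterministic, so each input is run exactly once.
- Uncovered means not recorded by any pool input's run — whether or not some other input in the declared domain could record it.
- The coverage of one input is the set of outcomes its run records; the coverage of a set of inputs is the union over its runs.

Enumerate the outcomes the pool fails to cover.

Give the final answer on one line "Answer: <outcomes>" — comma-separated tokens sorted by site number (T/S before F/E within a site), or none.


#1 (d=4, h=13) -> B1->T, B2->F, B3->F, B4->F, B6->T, B7->F; covered: B1=T, B2=F, B3=F, B4=F, B6=T, B7=F
#2 (d=8, h=5) -> B1->F, B2->F, B3->F, B4->F, B6->T, B7->F; covered: B1=F, B2=F, B3=F, B4=F, B6=T, B7=F
#3 (d=7, h=8) -> B1->F, B2->F, B3->F, B4->F, B6->T, B7->F; covered: B1=F, B2=F, B3=F, B4=F, B6=T, B7=F
#4 (d=4, h=14) -> B1->T, B2->F, B3->F, B4->F, B6->T, B7->F; covered: B1=T, B2=F, B3=F, B4=F, B6=T, B7=F
#5 (d=5, h=10) -> B1->F, B2->F, B3->F, B4->T, B5->T, B6->F, B9->E, B8->T; covered: B1=F, B2=F, B3=F, B4=T, B5=T, B6=F, B8=T, B9=E
#6 (d=5, h=12) -> B1->F, B2->F, B3->F, B4->T, B5->T, B6->T, B7->T; covered: B1=F, B2=F, B3=F, B4=T, B5=T, B6=T, B7=T
#7 (d=3, h=7) -> B1->T, B2->F, B3->T, B6->T, B7->F; covered: B1=T, B2=F, B3=T, B6=T, B7=F
union over the pool: B1=T, B1=F, B2=F, B3=T, B3=F, B4=T, B4=F, B5=T, B6=T, B6=F, B7=T, B7=F, B8=T, B9=E
uncovered (4 of 18): B2=T, B5=F, B8=F, B9=S
Answer: B2=T, B5=F, B8=F, B9=S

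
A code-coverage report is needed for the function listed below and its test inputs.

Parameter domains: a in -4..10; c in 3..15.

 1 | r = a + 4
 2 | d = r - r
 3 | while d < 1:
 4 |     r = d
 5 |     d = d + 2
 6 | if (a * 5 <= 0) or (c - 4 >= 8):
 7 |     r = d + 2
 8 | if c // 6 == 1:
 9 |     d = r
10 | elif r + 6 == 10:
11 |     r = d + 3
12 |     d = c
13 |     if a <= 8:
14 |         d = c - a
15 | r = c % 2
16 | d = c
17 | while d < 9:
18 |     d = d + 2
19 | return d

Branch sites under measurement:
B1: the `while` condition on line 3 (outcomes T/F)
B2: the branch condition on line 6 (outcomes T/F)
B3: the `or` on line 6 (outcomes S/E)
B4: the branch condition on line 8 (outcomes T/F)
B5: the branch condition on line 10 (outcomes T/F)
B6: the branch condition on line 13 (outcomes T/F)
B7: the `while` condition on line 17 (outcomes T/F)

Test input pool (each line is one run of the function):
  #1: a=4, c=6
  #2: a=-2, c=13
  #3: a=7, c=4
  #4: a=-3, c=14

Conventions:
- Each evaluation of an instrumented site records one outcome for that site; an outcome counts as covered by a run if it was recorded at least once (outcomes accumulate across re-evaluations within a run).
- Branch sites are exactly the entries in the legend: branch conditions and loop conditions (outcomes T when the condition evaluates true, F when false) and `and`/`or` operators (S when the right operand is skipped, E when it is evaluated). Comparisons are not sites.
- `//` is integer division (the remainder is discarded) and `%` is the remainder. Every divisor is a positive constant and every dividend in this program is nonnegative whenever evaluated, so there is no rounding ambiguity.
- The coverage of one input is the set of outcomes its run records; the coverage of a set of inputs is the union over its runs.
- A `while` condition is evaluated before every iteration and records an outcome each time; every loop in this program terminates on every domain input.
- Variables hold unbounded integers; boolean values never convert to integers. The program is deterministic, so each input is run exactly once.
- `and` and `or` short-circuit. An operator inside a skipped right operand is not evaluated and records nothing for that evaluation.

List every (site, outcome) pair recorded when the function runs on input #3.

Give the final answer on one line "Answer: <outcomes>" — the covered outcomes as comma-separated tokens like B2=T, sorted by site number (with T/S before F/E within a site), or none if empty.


Tracing the run of input #3 (a=7, c=4):
  B1->T, B1->F, B3->E, B2->F, B4->F, B5->F, B7->T, B7->T, B7->T, B7->F
as a set, this run covers: B1=T, B1=F, B2=F, B3=E, B4=F, B5=F, B7=T, B7=F
Answer: B1=T, B1=F, B2=F, B3=E, B4=F, B5=F, B7=T, B7=F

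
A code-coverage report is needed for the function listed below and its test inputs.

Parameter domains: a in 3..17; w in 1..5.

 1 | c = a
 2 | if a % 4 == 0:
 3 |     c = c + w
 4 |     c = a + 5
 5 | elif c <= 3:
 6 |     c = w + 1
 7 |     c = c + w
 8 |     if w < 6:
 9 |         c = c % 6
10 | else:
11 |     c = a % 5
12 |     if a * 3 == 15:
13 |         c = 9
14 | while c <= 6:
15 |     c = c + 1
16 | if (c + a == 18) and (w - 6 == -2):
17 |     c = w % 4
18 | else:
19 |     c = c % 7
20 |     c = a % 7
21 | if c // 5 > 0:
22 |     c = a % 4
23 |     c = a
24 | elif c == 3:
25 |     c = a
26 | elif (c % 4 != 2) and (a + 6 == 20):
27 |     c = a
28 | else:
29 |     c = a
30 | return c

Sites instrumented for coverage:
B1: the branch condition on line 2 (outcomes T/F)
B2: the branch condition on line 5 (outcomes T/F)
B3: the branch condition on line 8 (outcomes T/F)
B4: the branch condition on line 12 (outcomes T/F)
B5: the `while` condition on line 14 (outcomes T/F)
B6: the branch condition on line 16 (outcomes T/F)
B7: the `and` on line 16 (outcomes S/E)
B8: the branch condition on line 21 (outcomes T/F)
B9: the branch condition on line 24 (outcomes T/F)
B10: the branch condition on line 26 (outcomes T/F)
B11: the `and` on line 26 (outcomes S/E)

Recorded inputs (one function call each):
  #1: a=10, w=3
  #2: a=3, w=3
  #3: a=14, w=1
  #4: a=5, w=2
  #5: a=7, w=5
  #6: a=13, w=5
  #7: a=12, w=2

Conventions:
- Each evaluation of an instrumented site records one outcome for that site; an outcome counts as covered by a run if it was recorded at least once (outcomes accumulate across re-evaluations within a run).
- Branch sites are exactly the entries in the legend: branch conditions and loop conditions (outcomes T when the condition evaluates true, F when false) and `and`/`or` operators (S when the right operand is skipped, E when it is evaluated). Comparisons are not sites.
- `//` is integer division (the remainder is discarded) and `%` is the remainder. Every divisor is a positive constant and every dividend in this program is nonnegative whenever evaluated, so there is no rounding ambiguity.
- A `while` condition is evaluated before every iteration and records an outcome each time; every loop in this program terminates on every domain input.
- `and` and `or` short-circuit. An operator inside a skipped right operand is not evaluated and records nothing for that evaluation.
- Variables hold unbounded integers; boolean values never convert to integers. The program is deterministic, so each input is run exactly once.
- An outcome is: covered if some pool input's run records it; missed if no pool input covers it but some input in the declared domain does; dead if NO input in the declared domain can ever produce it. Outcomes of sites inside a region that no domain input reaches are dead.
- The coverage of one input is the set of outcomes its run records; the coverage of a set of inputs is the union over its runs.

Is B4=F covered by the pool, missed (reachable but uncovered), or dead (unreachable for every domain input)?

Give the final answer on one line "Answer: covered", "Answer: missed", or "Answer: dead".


B4=F is recorded by pool input(s) 1, 3, 5, 6 -> covered
Answer: covered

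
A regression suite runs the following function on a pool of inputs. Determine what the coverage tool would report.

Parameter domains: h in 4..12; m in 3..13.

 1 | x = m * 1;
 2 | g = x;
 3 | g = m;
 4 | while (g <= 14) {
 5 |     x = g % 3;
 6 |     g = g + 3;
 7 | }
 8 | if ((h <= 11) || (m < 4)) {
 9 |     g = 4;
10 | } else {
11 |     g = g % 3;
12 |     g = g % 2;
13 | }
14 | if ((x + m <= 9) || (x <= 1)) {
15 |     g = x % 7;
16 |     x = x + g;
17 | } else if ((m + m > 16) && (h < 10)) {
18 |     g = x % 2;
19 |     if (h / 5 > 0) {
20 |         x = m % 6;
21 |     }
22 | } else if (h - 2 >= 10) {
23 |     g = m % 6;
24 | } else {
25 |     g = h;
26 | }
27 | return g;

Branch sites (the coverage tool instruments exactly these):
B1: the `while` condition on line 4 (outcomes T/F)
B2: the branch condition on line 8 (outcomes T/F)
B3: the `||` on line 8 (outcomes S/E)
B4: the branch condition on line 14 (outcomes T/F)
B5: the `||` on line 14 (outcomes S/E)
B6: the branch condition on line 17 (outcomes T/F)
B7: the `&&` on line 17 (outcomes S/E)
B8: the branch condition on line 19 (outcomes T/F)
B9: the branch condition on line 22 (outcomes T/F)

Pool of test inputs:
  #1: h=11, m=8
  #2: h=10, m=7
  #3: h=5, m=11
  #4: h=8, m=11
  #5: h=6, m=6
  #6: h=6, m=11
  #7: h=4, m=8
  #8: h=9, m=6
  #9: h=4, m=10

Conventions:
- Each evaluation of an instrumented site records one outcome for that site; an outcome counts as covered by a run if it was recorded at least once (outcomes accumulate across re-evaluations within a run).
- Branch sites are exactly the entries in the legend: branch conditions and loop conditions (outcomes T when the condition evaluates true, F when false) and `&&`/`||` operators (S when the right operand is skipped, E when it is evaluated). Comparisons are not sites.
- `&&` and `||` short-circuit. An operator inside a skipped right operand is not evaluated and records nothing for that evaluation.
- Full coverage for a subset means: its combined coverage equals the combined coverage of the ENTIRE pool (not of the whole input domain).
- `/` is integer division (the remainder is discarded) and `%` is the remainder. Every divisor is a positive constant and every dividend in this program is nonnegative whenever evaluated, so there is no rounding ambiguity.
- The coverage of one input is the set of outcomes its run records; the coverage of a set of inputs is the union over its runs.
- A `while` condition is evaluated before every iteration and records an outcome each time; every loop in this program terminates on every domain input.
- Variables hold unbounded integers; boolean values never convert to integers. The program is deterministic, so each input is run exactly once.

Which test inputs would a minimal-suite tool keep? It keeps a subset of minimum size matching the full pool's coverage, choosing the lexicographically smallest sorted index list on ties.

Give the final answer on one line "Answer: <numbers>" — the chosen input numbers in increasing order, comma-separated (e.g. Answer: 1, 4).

#1 (h=11, m=8) -> B1->T, B1->T, B1->T, B1->F, B3->S, B2->T, B5->E, B4->F, B7->S, B6->F, B9->F; covered: B1=T, B1=F, B2=T, B3=S, B4=F, B5=E, B6=F, B7=S, B9=F
#2 (h=10, m=7) -> B1->T, B1->T, B1->T, B1->F, B3->S, B2->T, B5->S, B4->T; covered: B1=T, B1=F, B2=T, B3=S, B4=T, B5=S
#3 (h=5, m=11) -> B1->T, B1->T, B1->F, B3->S, B2->T, B5->E, B4->F, B7->E, B6->T, B8->T; covered: B1=T, B1=F, B2=T, B3=S, B4=F, B5=E, B6=T, B7=E, B8=T
#4 (h=8, m=11) -> B1->T, B1->T, B1->F, B3->S, B2->T, B5->E, B4->F, B7->E, B6->T, B8->T; covered: B1=T, B1=F, B2=T, B3=S, B4=F, B5=E, B6=T, B7=E, B8=T
#5 (h=6, m=6) -> B1->T, B1->T, B1->T, B1->F, B3->S, B2->T, B5->S, B4->T; covered: B1=T, B1=F, B2=T, B3=S, B4=T, B5=S
#6 (h=6, m=11) -> B1->T, B1->T, B1->F, B3->S, B2->T, B5->E, B4->F, B7->E, B6->T, B8->T; covered: B1=T, B1=F, B2=T, B3=S, B4=F, B5=E, B6=T, B7=E, B8=T
#7 (h=4, m=8) -> B1->T, B1->T, B1->T, B1->F, B3->S, B2->T, B5->E, B4->F, B7->S, B6->F, B9->F; covered: B1=T, B1=F, B2=T, B3=S, B4=F, B5=E, B6=F, B7=S, B9=F
#8 (h=9, m=6) -> B1->T, B1->T, B1->T, B1->F, B3->S, B2->T, B5->S, B4->T; covered: B1=T, B1=F, B2=T, B3=S, B4=T, B5=S
#9 (h=4, m=10) -> B1->T, B1->T, B1->F, B3->S, B2->T, B5->E, B4->T; covered: B1=T, B1=F, B2=T, B3=S, B4=T, B5=E
the full pool covers 14 outcomes: B1=T, B1=F, B2=T, B3=S, B4=T, B4=F, B5=S, B5=E, B6=T, B6=F, B7=S, B7=E, B8=T, B9=F
size 1 is not enough: best union over all size-1 subsets is 9/14
size 2 is not enough: best union over all size-2 subsets is 12/14
at size 3, {1, 2, 3} reaches all 14 outcomes; every lexicographically earlier size-3 subset fails

Answer: 1, 2, 3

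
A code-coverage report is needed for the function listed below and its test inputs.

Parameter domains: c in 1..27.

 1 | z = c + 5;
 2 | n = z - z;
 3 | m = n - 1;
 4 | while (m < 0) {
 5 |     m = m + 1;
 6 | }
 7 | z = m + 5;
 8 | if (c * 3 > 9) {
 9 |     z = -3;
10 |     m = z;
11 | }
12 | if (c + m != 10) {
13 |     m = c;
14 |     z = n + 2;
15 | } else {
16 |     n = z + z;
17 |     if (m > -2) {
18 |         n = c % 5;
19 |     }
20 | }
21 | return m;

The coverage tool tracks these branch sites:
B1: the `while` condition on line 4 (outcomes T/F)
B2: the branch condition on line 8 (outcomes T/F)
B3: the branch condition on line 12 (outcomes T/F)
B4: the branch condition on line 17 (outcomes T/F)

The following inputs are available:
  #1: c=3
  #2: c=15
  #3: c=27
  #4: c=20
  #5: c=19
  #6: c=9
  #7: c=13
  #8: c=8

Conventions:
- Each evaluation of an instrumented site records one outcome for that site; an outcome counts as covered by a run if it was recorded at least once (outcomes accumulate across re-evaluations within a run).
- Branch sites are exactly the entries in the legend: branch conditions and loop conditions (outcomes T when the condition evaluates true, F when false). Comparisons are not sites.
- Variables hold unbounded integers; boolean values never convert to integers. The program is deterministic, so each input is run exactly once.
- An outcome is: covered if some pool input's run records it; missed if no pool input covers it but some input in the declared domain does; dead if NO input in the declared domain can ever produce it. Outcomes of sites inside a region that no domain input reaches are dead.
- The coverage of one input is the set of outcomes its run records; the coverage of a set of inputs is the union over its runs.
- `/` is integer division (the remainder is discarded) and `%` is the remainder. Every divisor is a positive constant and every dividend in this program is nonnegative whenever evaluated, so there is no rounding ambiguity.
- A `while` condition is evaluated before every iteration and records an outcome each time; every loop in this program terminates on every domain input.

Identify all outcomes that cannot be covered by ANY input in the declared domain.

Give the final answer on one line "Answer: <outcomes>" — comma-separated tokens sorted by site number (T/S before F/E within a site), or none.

checking every outcome against all 27 domain inputs:
  B4=T: never recorded by any domain input -> dead
  reachable outcomes have witnesses, e.g. B1=T (e.g. c=1), B1=F (e.g. c=1), B2=T (e.g. c=4), B2=F (e.g. c=1)

Answer: B4=T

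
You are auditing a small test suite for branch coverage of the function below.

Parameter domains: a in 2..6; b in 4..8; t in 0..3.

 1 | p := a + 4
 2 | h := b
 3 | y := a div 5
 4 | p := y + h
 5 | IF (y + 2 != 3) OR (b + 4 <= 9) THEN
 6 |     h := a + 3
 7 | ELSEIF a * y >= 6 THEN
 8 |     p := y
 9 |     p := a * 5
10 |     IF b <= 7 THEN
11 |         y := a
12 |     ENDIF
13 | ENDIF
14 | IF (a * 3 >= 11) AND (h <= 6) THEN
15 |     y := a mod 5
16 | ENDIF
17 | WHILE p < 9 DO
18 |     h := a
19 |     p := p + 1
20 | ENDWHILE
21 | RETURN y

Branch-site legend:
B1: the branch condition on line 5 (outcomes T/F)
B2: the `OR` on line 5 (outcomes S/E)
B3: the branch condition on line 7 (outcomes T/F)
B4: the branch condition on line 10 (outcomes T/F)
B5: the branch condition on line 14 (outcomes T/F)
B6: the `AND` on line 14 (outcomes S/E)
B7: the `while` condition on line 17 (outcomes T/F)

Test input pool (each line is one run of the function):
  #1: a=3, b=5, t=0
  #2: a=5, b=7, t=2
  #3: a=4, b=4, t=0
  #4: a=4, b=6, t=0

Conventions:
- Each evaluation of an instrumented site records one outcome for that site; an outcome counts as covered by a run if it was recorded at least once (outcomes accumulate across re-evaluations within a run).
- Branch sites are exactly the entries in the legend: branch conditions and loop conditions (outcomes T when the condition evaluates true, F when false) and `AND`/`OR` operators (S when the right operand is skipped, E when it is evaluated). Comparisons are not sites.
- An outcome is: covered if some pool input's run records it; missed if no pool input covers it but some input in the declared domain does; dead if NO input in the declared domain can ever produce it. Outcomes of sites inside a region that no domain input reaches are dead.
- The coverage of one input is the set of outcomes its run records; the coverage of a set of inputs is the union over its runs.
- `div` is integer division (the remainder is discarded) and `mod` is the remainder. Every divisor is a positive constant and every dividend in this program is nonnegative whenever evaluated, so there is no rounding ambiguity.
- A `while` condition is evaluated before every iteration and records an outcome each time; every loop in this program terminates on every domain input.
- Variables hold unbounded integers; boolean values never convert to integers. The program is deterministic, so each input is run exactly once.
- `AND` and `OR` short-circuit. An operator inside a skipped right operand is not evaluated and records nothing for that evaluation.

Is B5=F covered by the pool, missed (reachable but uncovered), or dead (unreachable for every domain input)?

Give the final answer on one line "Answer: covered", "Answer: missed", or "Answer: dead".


B5=F is recorded by pool input(s) 1, 2, 3, 4 -> covered
Answer: covered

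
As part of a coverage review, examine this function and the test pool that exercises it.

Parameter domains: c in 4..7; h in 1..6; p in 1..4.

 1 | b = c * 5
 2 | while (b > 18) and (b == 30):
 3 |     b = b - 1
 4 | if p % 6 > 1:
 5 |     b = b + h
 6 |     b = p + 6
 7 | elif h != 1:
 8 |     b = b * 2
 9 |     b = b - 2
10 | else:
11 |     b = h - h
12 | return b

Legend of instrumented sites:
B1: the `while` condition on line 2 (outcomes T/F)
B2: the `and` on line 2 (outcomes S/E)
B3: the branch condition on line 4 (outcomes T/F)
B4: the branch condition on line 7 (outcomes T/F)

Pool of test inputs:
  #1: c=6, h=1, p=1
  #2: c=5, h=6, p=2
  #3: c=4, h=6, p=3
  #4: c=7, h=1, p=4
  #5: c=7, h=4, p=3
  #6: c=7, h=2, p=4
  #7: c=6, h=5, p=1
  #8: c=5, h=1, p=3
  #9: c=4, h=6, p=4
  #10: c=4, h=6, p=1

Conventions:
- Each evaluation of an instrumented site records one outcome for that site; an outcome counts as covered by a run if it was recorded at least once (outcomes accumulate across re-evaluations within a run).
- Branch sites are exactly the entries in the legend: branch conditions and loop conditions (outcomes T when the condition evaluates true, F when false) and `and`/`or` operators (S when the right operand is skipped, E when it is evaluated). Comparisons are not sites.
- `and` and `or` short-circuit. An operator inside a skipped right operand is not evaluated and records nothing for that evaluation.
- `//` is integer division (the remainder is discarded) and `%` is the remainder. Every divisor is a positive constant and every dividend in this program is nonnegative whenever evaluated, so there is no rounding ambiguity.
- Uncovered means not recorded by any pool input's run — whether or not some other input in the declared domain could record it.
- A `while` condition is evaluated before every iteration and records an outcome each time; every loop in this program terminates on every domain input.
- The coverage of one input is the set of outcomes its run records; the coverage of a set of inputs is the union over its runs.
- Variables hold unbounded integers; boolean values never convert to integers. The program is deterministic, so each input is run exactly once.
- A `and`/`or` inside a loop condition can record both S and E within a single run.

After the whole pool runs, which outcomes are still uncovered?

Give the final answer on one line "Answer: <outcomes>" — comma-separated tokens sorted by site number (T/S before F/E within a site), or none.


input #1 (c=6, h=1, p=1): events B2->E, B1->T, B2->E, B1->F, B3->F, B4->F; covers B1=T, B1=F, B2=E, B3=F, B4=F
input #2 (c=5, h=6, p=2): events B2->E, B1->F, B3->T; covers B1=F, B2=E, B3=T
input #3 (c=4, h=6, p=3): events B2->E, B1->F, B3->T; covers B1=F, B2=E, B3=T
input #4 (c=7, h=1, p=4): events B2->E, B1->F, B3->T; covers B1=F, B2=E, B3=T
input #5 (c=7, h=4, p=3): events B2->E, B1->F, B3->T; covers B1=F, B2=E, B3=T
input #6 (c=7, h=2, p=4): events B2->E, B1->F, B3->T; covers B1=F, B2=E, B3=T
input #7 (c=6, h=5, p=1): events B2->E, B1->T, B2->E, B1->F, B3->F, B4->T; covers B1=T, B1=F, B2=E, B3=F, B4=T
input #8 (c=5, h=1, p=3): events B2->E, B1->F, B3->T; covers B1=F, B2=E, B3=T
input #9 (c=4, h=6, p=4): events B2->E, B1->F, B3->T; covers B1=F, B2=E, B3=T
input #10 (c=4, h=6, p=1): events B2->E, B1->F, B3->F, B4->T; covers B1=F, B2=E, B3=F, B4=T
union over the pool: B1=T, B1=F, B2=E, B3=T, B3=F, B4=T, B4=F
uncovered (1 of 8): B2=S
Answer: B2=S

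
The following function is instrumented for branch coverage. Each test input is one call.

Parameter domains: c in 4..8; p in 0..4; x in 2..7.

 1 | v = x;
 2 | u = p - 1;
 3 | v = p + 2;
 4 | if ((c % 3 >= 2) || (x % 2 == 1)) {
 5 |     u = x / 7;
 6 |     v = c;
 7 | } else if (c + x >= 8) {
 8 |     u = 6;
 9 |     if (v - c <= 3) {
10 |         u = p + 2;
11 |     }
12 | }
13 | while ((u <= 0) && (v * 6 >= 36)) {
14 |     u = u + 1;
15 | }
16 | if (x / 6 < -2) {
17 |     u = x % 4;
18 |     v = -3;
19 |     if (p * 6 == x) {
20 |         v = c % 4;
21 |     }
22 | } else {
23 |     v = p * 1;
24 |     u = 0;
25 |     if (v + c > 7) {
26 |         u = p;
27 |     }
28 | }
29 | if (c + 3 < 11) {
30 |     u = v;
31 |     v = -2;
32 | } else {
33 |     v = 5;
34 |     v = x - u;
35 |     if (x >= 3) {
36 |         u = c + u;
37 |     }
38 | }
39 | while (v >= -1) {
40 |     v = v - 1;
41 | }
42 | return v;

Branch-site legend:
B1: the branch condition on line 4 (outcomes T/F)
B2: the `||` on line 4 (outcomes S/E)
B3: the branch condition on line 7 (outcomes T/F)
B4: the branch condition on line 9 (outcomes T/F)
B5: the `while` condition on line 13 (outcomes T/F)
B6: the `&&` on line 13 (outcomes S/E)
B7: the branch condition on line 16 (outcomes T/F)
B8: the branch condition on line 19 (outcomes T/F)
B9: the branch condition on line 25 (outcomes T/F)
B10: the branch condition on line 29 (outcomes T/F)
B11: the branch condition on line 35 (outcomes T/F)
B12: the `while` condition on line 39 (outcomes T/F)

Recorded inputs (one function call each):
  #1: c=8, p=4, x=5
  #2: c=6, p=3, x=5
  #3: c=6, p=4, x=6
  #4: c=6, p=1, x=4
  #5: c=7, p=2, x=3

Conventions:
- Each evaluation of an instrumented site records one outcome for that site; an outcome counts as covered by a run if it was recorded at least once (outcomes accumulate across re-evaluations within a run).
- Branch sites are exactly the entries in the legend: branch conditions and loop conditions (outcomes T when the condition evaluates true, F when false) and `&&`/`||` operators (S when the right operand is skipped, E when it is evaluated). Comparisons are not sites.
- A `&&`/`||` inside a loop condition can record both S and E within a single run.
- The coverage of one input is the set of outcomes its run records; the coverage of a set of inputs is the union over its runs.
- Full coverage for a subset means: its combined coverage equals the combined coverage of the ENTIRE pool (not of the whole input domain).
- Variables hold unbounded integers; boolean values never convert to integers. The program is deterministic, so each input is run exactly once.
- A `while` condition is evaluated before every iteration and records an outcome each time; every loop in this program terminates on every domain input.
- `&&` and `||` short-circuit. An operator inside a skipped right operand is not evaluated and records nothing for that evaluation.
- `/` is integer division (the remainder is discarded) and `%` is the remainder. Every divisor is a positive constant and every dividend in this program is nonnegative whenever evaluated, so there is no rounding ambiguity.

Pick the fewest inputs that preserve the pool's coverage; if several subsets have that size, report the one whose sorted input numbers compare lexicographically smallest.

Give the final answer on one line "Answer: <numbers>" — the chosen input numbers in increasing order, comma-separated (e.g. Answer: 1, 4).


#1 (c=8, p=4, x=5) -> B2->S, B1->T, B6->E, B5->T, B6->S, B5->F, B7->F, B9->T, B10->F, B11->T, B12->T, B12->T, B12->T, B12->F; covered: B1=T, B2=S, B5=T, B5=F, B6=S, B6=E, B7=F, B9=T, B10=F, B11=T, B12=T, B12=F
#2 (c=6, p=3, x=5) -> B2->E, B1->T, B6->E, B5->T, B6->S, B5->F, B7->F, B9->T, B10->T, B12->F; covered: B1=T, B2=E, B5=T, B5=F, B6=S, B6=E, B7=F, B9=T, B10=T, B12=F
#3 (c=6, p=4, x=6) -> B2->E, B1->F, B3->T, B4->T, B6->S, B5->F, B7->F, B9->T, B10->T, B12->F; covered: B1=F, B2=E, B3=T, B4=T, B5=F, B6=S, B7=F, B9=T, B10=T, B12=F
#4 (c=6, p=1, x=4) -> B2->E, B1->F, B3->T, B4->T, B6->S, B5->F, B7->F, B9->F, B10->T, B12->F; covered: B1=F, B2=E, B3=T, B4=T, B5=F, B6=S, B7=F, B9=F, B10=T, B12=F
#5 (c=7, p=2, x=3) -> B2->E, B1->T, B6->E, B5->T, B6->S, B5->F, B7->F, B9->T, B10->T, B12->F; covered: B1=T, B2=E, B5=T, B5=F, B6=S, B6=E, B7=F, B9=T, B10=T, B12=F
union over all inputs: B1=T, B1=F, B2=S, B2=E, B3=T, B4=T, B5=T, B5=F, B6=S, B6=E, B7=F, B9=T, B9=F, B10=T, B10=F, B11=T, B12=T, B12=F (18 outcomes)
every size-1 subset falls short of the 18 outcomes (best: 12/18)
size 2: inputs {1, 4} cover all 18 outcomes, and no lexicographically smaller subset of this size does
Answer: 1, 4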